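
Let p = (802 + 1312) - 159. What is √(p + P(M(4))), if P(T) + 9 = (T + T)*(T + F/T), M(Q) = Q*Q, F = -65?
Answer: 2*√582 ≈ 48.249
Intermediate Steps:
M(Q) = Q²
P(T) = -9 + 2*T*(T - 65/T) (P(T) = -9 + (T + T)*(T - 65/T) = -9 + (2*T)*(T - 65/T) = -9 + 2*T*(T - 65/T))
p = 1955 (p = 2114 - 159 = 1955)
√(p + P(M(4))) = √(1955 + (-139 + 2*(4²)²)) = √(1955 + (-139 + 2*16²)) = √(1955 + (-139 + 2*256)) = √(1955 + (-139 + 512)) = √(1955 + 373) = √2328 = 2*√582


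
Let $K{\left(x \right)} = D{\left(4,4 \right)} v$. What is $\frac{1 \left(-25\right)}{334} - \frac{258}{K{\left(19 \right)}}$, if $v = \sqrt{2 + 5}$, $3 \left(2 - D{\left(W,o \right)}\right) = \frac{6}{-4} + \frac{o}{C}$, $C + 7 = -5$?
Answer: $- \frac{25}{334} - \frac{4644 \sqrt{7}}{329} \approx -37.421$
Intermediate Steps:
$C = -12$ ($C = -7 - 5 = -12$)
$D{\left(W,o \right)} = \frac{5}{2} + \frac{o}{36}$ ($D{\left(W,o \right)} = 2 - \frac{\frac{6}{-4} + \frac{o}{-12}}{3} = 2 - \frac{6 \left(- \frac{1}{4}\right) + o \left(- \frac{1}{12}\right)}{3} = 2 - \frac{- \frac{3}{2} - \frac{o}{12}}{3} = 2 + \left(\frac{1}{2} + \frac{o}{36}\right) = \frac{5}{2} + \frac{o}{36}$)
$v = \sqrt{7} \approx 2.6458$
$K{\left(x \right)} = \frac{47 \sqrt{7}}{18}$ ($K{\left(x \right)} = \left(\frac{5}{2} + \frac{1}{36} \cdot 4\right) \sqrt{7} = \left(\frac{5}{2} + \frac{1}{9}\right) \sqrt{7} = \frac{47 \sqrt{7}}{18}$)
$\frac{1 \left(-25\right)}{334} - \frac{258}{K{\left(19 \right)}} = \frac{1 \left(-25\right)}{334} - \frac{258}{\frac{47}{18} \sqrt{7}} = \left(-25\right) \frac{1}{334} - 258 \frac{18 \sqrt{7}}{329} = - \frac{25}{334} - \frac{4644 \sqrt{7}}{329}$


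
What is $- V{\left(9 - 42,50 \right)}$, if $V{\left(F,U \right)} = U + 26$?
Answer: $-76$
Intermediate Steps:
$V{\left(F,U \right)} = 26 + U$
$- V{\left(9 - 42,50 \right)} = - (26 + 50) = \left(-1\right) 76 = -76$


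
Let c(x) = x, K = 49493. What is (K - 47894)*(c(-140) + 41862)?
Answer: 66713478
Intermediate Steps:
(K - 47894)*(c(-140) + 41862) = (49493 - 47894)*(-140 + 41862) = 1599*41722 = 66713478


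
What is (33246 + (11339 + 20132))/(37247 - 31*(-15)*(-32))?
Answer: 64717/22367 ≈ 2.8934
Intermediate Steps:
(33246 + (11339 + 20132))/(37247 - 31*(-15)*(-32)) = (33246 + 31471)/(37247 + 465*(-32)) = 64717/(37247 - 14880) = 64717/22367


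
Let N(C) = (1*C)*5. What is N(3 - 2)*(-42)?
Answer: -210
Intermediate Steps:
N(C) = 5*C (N(C) = C*5 = 5*C)
N(3 - 2)*(-42) = (5*(3 - 2))*(-42) = (5*1)*(-42) = 5*(-42) = -210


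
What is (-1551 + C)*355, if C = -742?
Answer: -814015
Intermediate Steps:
(-1551 + C)*355 = (-1551 - 742)*355 = -2293*355 = -814015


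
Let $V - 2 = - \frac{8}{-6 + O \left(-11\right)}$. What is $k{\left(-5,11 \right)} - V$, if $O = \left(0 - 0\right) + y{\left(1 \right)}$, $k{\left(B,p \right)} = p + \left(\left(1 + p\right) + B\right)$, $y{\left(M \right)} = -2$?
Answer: $\frac{33}{2} \approx 16.5$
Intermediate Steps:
$k{\left(B,p \right)} = 1 + B + 2 p$ ($k{\left(B,p \right)} = p + \left(1 + B + p\right) = 1 + B + 2 p$)
$O = -2$ ($O = \left(0 - 0\right) - 2 = \left(0 + 0\right) - 2 = 0 - 2 = -2$)
$V = \frac{3}{2}$ ($V = 2 - \frac{8}{-6 - -22} = 2 - \frac{8}{-6 + 22} = 2 - \frac{8}{16} = 2 - \frac{1}{2} = \frac{3}{2} \approx 1.5$)
$k{\left(-5,11 \right)} - V = \left(1 - 5 + 2 \cdot 11\right) - \frac{3}{2} = \left(1 - 5 + 22\right) - \frac{3}{2} = 18 - \frac{3}{2} = \frac{33}{2}$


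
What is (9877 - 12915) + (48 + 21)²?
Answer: 1723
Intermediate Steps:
(9877 - 12915) + (48 + 21)² = -3038 + 69² = -3038 + 4761 = 1723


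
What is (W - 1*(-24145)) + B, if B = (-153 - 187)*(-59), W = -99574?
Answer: -55369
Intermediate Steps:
B = 20060 (B = -340*(-59) = 20060)
(W - 1*(-24145)) + B = (-99574 - 1*(-24145)) + 20060 = (-99574 + 24145) + 20060 = -75429 + 20060 = -55369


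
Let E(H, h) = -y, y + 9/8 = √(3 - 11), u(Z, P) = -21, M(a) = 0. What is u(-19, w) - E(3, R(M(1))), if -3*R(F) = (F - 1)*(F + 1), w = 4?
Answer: -177/8 + 2*I*√2 ≈ -22.125 + 2.8284*I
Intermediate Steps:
y = -9/8 + 2*I*√2 (y = -9/8 + √(3 - 11) = -9/8 + √(-8) = -9/8 + 2*I*√2 ≈ -1.125 + 2.8284*I)
R(F) = -(1 + F)*(-1 + F)/3 (R(F) = -(F - 1)*(F + 1)/3 = -(-1 + F)*(1 + F)/3 = -(1 + F)*(-1 + F)/3)
E(H, h) = 9/8 - 2*I*√2 (E(H, h) = -(-9/8 + 2*I*√2) = 9/8 - 2*I*√2)
u(-19, w) - E(3, R(M(1))) = -21 - (9/8 - 2*I*√2) = -21 + (-9/8 + 2*I*√2) = -177/8 + 2*I*√2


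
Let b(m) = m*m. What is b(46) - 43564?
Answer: -41448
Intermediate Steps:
b(m) = m²
b(46) - 43564 = 46² - 43564 = 2116 - 43564 = -41448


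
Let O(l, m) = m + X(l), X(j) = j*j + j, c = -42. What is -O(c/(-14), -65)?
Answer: 53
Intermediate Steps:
X(j) = j + j² (X(j) = j² + j = j + j²)
O(l, m) = m + l*(1 + l)
-O(c/(-14), -65) = -(-65 + (-42/(-14))*(1 - 42/(-14))) = -(-65 + (-42*(-1/14))*(1 - 42*(-1/14))) = -(-65 + 3*(1 + 3)) = -(-65 + 3*4) = -(-65 + 12) = -1*(-53) = 53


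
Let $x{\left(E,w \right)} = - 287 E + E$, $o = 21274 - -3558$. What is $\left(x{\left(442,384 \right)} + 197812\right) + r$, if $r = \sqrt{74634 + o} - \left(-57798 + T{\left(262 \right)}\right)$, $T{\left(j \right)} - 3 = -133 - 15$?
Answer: $129343 + \sqrt{99466} \approx 1.2966 \cdot 10^{5}$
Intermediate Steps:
$o = 24832$ ($o = 21274 + 3558 = 24832$)
$T{\left(j \right)} = -145$ ($T{\left(j \right)} = 3 - 148 = -145$)
$x{\left(E,w \right)} = - 286 E$
$r = 57943 + \sqrt{99466}$ ($r = \sqrt{74634 + 24832} - \left(-57798 - 145\right) = \sqrt{99466} - -57943 = \sqrt{99466} + 57943 = 57943 + \sqrt{99466} \approx 58258.0$)
$\left(x{\left(442,384 \right)} + 197812\right) + r = \left(\left(-286\right) 442 + 197812\right) + \left(57943 + \sqrt{99466}\right) = \left(-126412 + 197812\right) + \left(57943 + \sqrt{99466}\right) = 71400 + \left(57943 + \sqrt{99466}\right) = 129343 + \sqrt{99466}$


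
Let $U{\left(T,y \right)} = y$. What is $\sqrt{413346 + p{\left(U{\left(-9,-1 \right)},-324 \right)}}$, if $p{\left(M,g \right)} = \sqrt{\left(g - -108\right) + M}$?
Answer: $\sqrt{413346 + i \sqrt{217}} \approx 642.92 + 0.01 i$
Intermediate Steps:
$p{\left(M,g \right)} = \sqrt{108 + M + g}$ ($p{\left(M,g \right)} = \sqrt{\left(g + 108\right) + M} = \sqrt{\left(108 + g\right) + M} = \sqrt{108 + M + g}$)
$\sqrt{413346 + p{\left(U{\left(-9,-1 \right)},-324 \right)}} = \sqrt{413346 + \sqrt{108 - 1 - 324}} = \sqrt{413346 + \sqrt{-217}} = \sqrt{413346 + i \sqrt{217}}$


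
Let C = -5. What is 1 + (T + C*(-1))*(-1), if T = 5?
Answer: -9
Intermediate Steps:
1 + (T + C*(-1))*(-1) = 1 + (5 - 5*(-1))*(-1) = 1 + (5 + 5)*(-1) = 1 + 10*(-1) = 1 - 10 = -9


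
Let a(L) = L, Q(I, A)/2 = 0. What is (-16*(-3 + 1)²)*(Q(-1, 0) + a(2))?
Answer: -128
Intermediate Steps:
Q(I, A) = 0 (Q(I, A) = 2*0 = 0)
(-16*(-3 + 1)²)*(Q(-1, 0) + a(2)) = (-16*(-3 + 1)²)*(0 + 2) = -16*(-2)²*2 = -16*4*2 = -64*2 = -128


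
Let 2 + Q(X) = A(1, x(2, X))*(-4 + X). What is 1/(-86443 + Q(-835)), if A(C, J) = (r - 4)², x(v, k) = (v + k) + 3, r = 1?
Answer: -1/93996 ≈ -1.0639e-5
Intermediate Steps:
x(v, k) = 3 + k + v (x(v, k) = (k + v) + 3 = 3 + k + v)
A(C, J) = 9 (A(C, J) = (1 - 4)² = (-3)² = 9)
Q(X) = -38 + 9*X (Q(X) = -2 + 9*(-4 + X) = -2 + (-36 + 9*X) = -38 + 9*X)
1/(-86443 + Q(-835)) = 1/(-86443 + (-38 + 9*(-835))) = 1/(-86443 + (-38 - 7515)) = 1/(-86443 - 7553) = 1/(-93996) = -1/93996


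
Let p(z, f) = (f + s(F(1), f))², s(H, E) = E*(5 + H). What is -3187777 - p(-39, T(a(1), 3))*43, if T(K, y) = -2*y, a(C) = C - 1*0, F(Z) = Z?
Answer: -3263629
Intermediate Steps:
a(C) = C (a(C) = C + 0 = C)
p(z, f) = 49*f² (p(z, f) = (f + f*(5 + 1))² = (f + f*6)² = (f + 6*f)² = (7*f)² = 49*f²)
-3187777 - p(-39, T(a(1), 3))*43 = -3187777 - 49*(-2*3)²*43 = -3187777 - 49*(-6)²*43 = -3187777 - 49*36*43 = -3187777 - 1764*43 = -3187777 - 1*75852 = -3187777 - 75852 = -3263629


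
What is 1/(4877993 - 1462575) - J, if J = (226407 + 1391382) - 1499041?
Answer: -405574056663/3415418 ≈ -1.1875e+5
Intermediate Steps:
J = 118748 (J = 1617789 - 1499041 = 118748)
1/(4877993 - 1462575) - J = 1/(4877993 - 1462575) - 1*118748 = 1/3415418 - 118748 = -405574056663/3415418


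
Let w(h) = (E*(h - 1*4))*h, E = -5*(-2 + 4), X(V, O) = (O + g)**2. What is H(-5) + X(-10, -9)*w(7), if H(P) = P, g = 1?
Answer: -13445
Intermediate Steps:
X(V, O) = (1 + O)**2 (X(V, O) = (O + 1)**2 = (1 + O)**2)
E = -10 (E = -5*2 = -10)
w(h) = h*(40 - 10*h) (w(h) = (-10*(h - 1*4))*h = (-10*(h - 4))*h = (-10*(-4 + h))*h = (40 - 10*h)*h = h*(40 - 10*h))
H(-5) + X(-10, -9)*w(7) = -5 + (1 - 9)**2*(10*7*(4 - 1*7)) = -5 + (-8)**2*(10*7*(4 - 7)) = -5 + 64*(10*7*(-3)) = -5 + 64*(-210) = -5 - 13440 = -13445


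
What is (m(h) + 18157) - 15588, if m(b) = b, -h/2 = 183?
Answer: 2203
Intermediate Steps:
h = -366 (h = -2*183 = -366)
(m(h) + 18157) - 15588 = (-366 + 18157) - 15588 = 17791 - 15588 = 2203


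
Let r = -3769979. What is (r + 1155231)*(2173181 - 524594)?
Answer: -4310639561076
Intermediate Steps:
(r + 1155231)*(2173181 - 524594) = (-3769979 + 1155231)*(2173181 - 524594) = -2614748*1648587 = -4310639561076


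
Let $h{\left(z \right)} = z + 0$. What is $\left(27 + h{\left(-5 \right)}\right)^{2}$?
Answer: $484$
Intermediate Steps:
$h{\left(z \right)} = z$
$\left(27 + h{\left(-5 \right)}\right)^{2} = \left(27 - 5\right)^{2} = 22^{2} = 484$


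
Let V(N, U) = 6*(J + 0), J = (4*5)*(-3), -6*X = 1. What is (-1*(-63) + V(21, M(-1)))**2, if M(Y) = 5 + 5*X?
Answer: 88209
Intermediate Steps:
X = -1/6 (X = -1/6*1 = -1/6 ≈ -0.16667)
M(Y) = 25/6 (M(Y) = 5 + 5*(-1/6) = 5 - 5/6 = 25/6)
J = -60 (J = 20*(-3) = -60)
V(N, U) = -360 (V(N, U) = 6*(-60 + 0) = 6*(-60) = -360)
(-1*(-63) + V(21, M(-1)))**2 = (-1*(-63) - 360)**2 = (63 - 360)**2 = (-297)**2 = 88209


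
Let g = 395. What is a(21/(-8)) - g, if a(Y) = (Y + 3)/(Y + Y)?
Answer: -5531/14 ≈ -395.07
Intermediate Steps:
a(Y) = (3 + Y)/(2*Y) (a(Y) = (3 + Y)/((2*Y)) = (3 + Y)*(1/(2*Y)) = (3 + Y)/(2*Y))
a(21/(-8)) - g = (3 + 21/(-8))/(2*((21/(-8)))) - 1*395 = (3 + 21*(-1/8))/(2*((21*(-1/8)))) - 395 = (3 - 21/8)/(2*(-21/8)) - 395 = (1/2)*(-8/21)*(3/8) - 395 = -1/14 - 395 = -5531/14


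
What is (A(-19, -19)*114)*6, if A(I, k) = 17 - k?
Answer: 24624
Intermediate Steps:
(A(-19, -19)*114)*6 = ((17 - 1*(-19))*114)*6 = ((17 + 19)*114)*6 = (36*114)*6 = 4104*6 = 24624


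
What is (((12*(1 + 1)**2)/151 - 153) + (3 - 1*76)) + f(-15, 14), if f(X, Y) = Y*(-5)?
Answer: -44648/151 ≈ -295.68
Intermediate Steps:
f(X, Y) = -5*Y
(((12*(1 + 1)**2)/151 - 153) + (3 - 1*76)) + f(-15, 14) = (((12*(1 + 1)**2)/151 - 153) + (3 - 1*76)) - 5*14 = (((12*2**2)*(1/151) - 153) + (3 - 76)) - 70 = (((12*4)*(1/151) - 153) - 73) - 70 = ((48*(1/151) - 153) - 73) - 70 = ((48/151 - 153) - 73) - 70 = (-23055/151 - 73) - 70 = -34078/151 - 70 = -44648/151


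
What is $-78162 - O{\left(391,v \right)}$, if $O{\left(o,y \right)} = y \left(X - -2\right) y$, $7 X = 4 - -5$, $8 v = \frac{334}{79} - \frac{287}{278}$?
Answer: $- \frac{16889638909980687}{216083590912} \approx -78163.0$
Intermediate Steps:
$v = \frac{70179}{175696}$ ($v = \frac{\frac{334}{79} - \frac{287}{278}}{8} = \frac{1}{8} \cdot \frac{70179}{21962} = \frac{70179}{175696} \approx 0.39943$)
$X = \frac{9}{7}$ ($X = \frac{4 - -5}{7} = \frac{4 + 5}{7} = \frac{1}{7} \cdot 9 = \frac{9}{7} \approx 1.2857$)
$O{\left(o,y \right)} = \frac{23 y^{2}}{7}$ ($O{\left(o,y \right)} = y \left(\frac{9}{7} - -2\right) y = y \left(\frac{9}{7} + 2\right) y = y \frac{23}{7} y = \frac{23 y}{7} y = \frac{23 y^{2}}{7}$)
$-78162 - O{\left(391,v \right)} = -78162 - \frac{23 \left(\frac{70179}{175696}\right)^{2}}{7} = -78162 - \frac{23}{7} \cdot \frac{4925092041}{30869084416} = -78162 - \frac{113277116943}{216083590912} = - \frac{16889638909980687}{216083590912}$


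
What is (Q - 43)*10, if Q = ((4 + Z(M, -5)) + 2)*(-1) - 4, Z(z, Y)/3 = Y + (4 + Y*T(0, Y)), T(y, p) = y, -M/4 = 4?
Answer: -500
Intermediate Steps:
M = -16 (M = -4*4 = -16)
Z(z, Y) = 12 + 3*Y (Z(z, Y) = 3*(Y + (4 + Y*0)) = 3*(Y + (4 + 0)) = 3*(Y + 4) = 3*(4 + Y) = 12 + 3*Y)
Q = -7 (Q = ((4 + (12 + 3*(-5))) + 2)*(-1) - 4 = ((4 + (12 - 15)) + 2)*(-1) - 4 = ((4 - 3) + 2)*(-1) - 4 = (1 + 2)*(-1) - 4 = 3*(-1) - 4 = -3 - 4 = -7)
(Q - 43)*10 = (-7 - 43)*10 = -50*10 = -500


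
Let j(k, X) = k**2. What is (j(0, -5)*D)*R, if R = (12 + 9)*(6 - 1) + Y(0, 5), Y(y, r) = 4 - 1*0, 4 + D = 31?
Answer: 0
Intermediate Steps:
D = 27 (D = -4 + 31 = 27)
Y(y, r) = 4 (Y(y, r) = 4 + 0 = 4)
R = 109 (R = (12 + 9)*(6 - 1) + 4 = 21*5 + 4 = 105 + 4 = 109)
(j(0, -5)*D)*R = (0**2*27)*109 = (0*27)*109 = 0*109 = 0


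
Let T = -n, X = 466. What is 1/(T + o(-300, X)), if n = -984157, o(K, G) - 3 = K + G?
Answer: 1/984326 ≈ 1.0159e-6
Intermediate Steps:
o(K, G) = 3 + G + K (o(K, G) = 3 + (K + G) = 3 + (G + K) = 3 + G + K)
T = 984157 (T = -1*(-984157) = 984157)
1/(T + o(-300, X)) = 1/(984157 + (3 + 466 - 300)) = 1/(984157 + 169) = 1/984326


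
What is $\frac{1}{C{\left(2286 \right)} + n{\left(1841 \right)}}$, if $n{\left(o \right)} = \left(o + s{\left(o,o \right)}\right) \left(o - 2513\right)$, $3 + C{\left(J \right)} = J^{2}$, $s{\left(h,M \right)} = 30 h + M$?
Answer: $- \frac{1}{34363071} \approx -2.9101 \cdot 10^{-8}$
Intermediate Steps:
$s{\left(h,M \right)} = M + 30 h$
$C{\left(J \right)} = -3 + J^{2}$
$n{\left(o \right)} = 32 o \left(-2513 + o\right)$ ($n{\left(o \right)} = \left(o + \left(o + 30 o\right)\right) \left(o - 2513\right) = \left(o + 31 o\right) \left(-2513 + o\right) = 32 o \left(-2513 + o\right)$)
$\frac{1}{C{\left(2286 \right)} + n{\left(1841 \right)}} = \frac{1}{\left(-3 + 2286^{2}\right) + 32 \cdot 1841 \left(-2513 + 1841\right)} = \frac{1}{\left(-3 + 5225796\right) + 32 \cdot 1841 \left(-672\right)} = \frac{1}{5225793 - 39588864} = \frac{1}{-34363071} = - \frac{1}{34363071}$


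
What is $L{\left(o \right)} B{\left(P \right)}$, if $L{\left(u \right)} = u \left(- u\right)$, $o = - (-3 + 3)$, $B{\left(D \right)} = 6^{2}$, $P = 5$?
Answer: $0$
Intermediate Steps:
$B{\left(D \right)} = 36$
$o = 0$ ($o = \left(-1\right) 0 = 0$)
$L{\left(u \right)} = - u^{2}$
$L{\left(o \right)} B{\left(P \right)} = - 0^{2} \cdot 36 = \left(-1\right) 0 \cdot 36 = 0 \cdot 36 = 0$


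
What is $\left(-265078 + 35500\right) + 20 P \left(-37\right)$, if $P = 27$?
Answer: $-249558$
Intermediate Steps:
$\left(-265078 + 35500\right) + 20 P \left(-37\right) = \left(-265078 + 35500\right) + 20 \cdot 27 \left(-37\right) = -229578 + 540 \left(-37\right) = -229578 - 19980 = -249558$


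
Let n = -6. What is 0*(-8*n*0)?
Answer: 0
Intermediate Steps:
0*(-8*n*0) = 0*(-8*(-6)*0) = 0*(48*0) = 0*0 = 0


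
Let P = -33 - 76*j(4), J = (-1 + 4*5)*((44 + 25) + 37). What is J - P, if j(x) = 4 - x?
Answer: 2047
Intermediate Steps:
J = 2014 (J = (-1 + 20)*(69 + 37) = 19*106 = 2014)
P = -33 (P = -33 - 76*(4 - 1*4) = -33 - 76*(4 - 4) = -33 - 76*0 = -33 + 0 = -33)
J - P = 2014 - 1*(-33) = 2014 + 33 = 2047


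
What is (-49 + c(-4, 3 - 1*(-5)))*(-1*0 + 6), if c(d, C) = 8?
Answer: -246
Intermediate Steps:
(-49 + c(-4, 3 - 1*(-5)))*(-1*0 + 6) = (-49 + 8)*(-1*0 + 6) = -41*(0 + 6) = -41*6 = -246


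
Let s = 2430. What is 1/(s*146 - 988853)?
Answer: -1/634073 ≈ -1.5771e-6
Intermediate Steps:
1/(s*146 - 988853) = 1/(2430*146 - 988853) = 1/(354780 - 988853) = 1/(-634073) = -1/634073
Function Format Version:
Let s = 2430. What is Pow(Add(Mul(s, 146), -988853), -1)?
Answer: Rational(-1, 634073) ≈ -1.5771e-6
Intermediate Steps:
Pow(Add(Mul(s, 146), -988853), -1) = Pow(Add(Mul(2430, 146), -988853), -1) = Pow(Add(354780, -988853), -1) = Pow(-634073, -1) = Rational(-1, 634073)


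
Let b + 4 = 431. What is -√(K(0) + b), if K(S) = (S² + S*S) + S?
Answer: -√427 ≈ -20.664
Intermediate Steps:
b = 427 (b = -4 + 431 = 427)
K(S) = S + 2*S² (K(S) = (S² + S²) + S = 2*S² + S = S + 2*S²)
-√(K(0) + b) = -√(0*(1 + 2*0) + 427) = -√(0*(1 + 0) + 427) = -√(0*1 + 427) = -√(0 + 427) = -√427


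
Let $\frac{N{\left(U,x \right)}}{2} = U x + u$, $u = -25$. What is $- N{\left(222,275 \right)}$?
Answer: $-122050$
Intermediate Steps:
$N{\left(U,x \right)} = -50 + 2 U x$ ($N{\left(U,x \right)} = 2 \left(U x - 25\right) = 2 \left(-25 + U x\right) = -50 + 2 U x$)
$- N{\left(222,275 \right)} = - (-50 + 2 \cdot 222 \cdot 275) = - (-50 + 122100) = \left(-1\right) 122050 = -122050$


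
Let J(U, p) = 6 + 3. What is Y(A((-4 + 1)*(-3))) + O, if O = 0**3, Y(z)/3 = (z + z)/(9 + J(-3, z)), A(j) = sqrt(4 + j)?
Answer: sqrt(13)/3 ≈ 1.2019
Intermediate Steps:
J(U, p) = 9
Y(z) = z/3 (Y(z) = 3*((z + z)/(9 + 9)) = 3*((2*z)/18) = 3*((2*z)*(1/18)) = 3*(z/9) = z/3)
O = 0
Y(A((-4 + 1)*(-3))) + O = sqrt(4 + (-4 + 1)*(-3))/3 + 0 = sqrt(4 - 3*(-3))/3 + 0 = sqrt(4 + 9)/3 + 0 = sqrt(13)/3 + 0 = sqrt(13)/3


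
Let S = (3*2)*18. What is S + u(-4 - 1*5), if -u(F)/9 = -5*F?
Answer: -297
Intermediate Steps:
u(F) = 45*F (u(F) = -(-45)*F = 45*F)
S = 108 (S = 6*18 = 108)
S + u(-4 - 1*5) = 108 + 45*(-4 - 1*5) = 108 + 45*(-4 - 5) = 108 + 45*(-9) = 108 - 405 = -297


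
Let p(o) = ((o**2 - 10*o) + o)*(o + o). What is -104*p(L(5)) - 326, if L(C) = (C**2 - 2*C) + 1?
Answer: -373062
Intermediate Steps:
L(C) = 1 + C**2 - 2*C
p(o) = 2*o*(o**2 - 9*o) (p(o) = (o**2 - 9*o)*(2*o) = 2*o*(o**2 - 9*o))
-104*p(L(5)) - 326 = -208*(1 + 5**2 - 2*5)**2*(-9 + (1 + 5**2 - 2*5)) - 326 = -208*(1 + 25 - 10)**2*(-9 + (1 + 25 - 10)) - 326 = -208*16**2*(-9 + 16) - 326 = -208*256*7 - 326 = -104*3584 - 326 = -372736 - 326 = -373062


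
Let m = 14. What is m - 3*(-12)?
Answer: 50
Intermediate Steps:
m - 3*(-12) = 14 - 3*(-12) = 14 + 36 = 50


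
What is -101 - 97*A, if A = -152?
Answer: 14643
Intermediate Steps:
-101 - 97*A = -101 - 97*(-152) = -101 + 14744 = 14643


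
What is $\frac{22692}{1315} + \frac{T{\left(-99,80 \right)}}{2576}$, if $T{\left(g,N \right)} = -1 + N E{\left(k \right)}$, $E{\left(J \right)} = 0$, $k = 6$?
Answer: $\frac{58453277}{3387440} \approx 17.256$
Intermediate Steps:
$T{\left(g,N \right)} = -1$ ($T{\left(g,N \right)} = -1 + N 0 = -1 + 0 = -1$)
$\frac{22692}{1315} + \frac{T{\left(-99,80 \right)}}{2576} = \frac{22692}{1315} - \frac{1}{2576} = \frac{58453277}{3387440}$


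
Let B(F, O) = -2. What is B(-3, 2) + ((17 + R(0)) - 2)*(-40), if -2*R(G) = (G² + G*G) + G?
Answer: -602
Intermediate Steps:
R(G) = -G² - G/2 (R(G) = -((G² + G*G) + G)/2 = -((G² + G²) + G)/2 = -(2*G² + G)/2 = -(G + 2*G²)/2 = -G² - G/2)
B(-3, 2) + ((17 + R(0)) - 2)*(-40) = -2 + ((17 - 1*0*(½ + 0)) - 2)*(-40) = -2 + ((17 - 1*0*½) - 2)*(-40) = -2 + ((17 + 0) - 2)*(-40) = -2 + (17 - 2)*(-40) = -2 + 15*(-40) = -2 - 600 = -602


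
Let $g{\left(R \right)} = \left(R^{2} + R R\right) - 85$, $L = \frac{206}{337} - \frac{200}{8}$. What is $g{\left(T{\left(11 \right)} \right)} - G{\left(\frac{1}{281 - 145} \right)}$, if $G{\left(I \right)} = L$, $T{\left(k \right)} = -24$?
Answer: $\frac{367798}{337} \approx 1091.4$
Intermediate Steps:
$L = - \frac{8219}{337}$ ($L = 206 \cdot \frac{1}{337} - 25 = \frac{206}{337} - 25 = - \frac{8219}{337} \approx -24.389$)
$G{\left(I \right)} = - \frac{8219}{337}$
$g{\left(R \right)} = -85 + 2 R^{2}$ ($g{\left(R \right)} = \left(R^{2} + R^{2}\right) - 85 = 2 R^{2} - 85 = -85 + 2 R^{2}$)
$g{\left(T{\left(11 \right)} \right)} - G{\left(\frac{1}{281 - 145} \right)} = \left(-85 + 2 \left(-24\right)^{2}\right) - - \frac{8219}{337} = \left(-85 + 2 \cdot 576\right) + \frac{8219}{337} = \left(-85 + 1152\right) + \frac{8219}{337} = 1067 + \frac{8219}{337} = \frac{367798}{337}$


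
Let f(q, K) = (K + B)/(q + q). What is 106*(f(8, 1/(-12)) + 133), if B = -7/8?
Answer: 2705597/192 ≈ 14092.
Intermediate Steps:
B = -7/8 (B = -7*1/8 = -7/8 ≈ -0.87500)
f(q, K) = (-7/8 + K)/(2*q) (f(q, K) = (K - 7/8)/(q + q) = (-7/8 + K)/((2*q)) = (-7/8 + K)*(1/(2*q)) = (-7/8 + K)/(2*q))
106*(f(8, 1/(-12)) + 133) = 106*((1/16)*(-7 + 8/(-12))/8 + 133) = 106*((1/16)*(1/8)*(-7 + 8*(-1/12)) + 133) = 106*((1/16)*(1/8)*(-7 - 2/3) + 133) = 106*((1/16)*(1/8)*(-23/3) + 133) = 106*(-23/384 + 133) = 106*(51049/384) = 2705597/192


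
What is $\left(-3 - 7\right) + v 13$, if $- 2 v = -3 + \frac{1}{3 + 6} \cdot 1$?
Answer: $\frac{79}{9} \approx 8.7778$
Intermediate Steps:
$v = \frac{13}{9}$ ($v = - \frac{-3 + \frac{1}{3 + 6} \cdot 1}{2} = - \frac{-3 + \frac{1}{9} \cdot 1}{2} = - \frac{-3 + \frac{1}{9}}{2} = \left(- \frac{1}{2}\right) \left(- \frac{26}{9}\right) = \frac{13}{9} \approx 1.4444$)
$\left(-3 - 7\right) + v 13 = \left(-3 - 7\right) + \frac{13}{9} \cdot 13 = -10 + \frac{169}{9} = \frac{79}{9}$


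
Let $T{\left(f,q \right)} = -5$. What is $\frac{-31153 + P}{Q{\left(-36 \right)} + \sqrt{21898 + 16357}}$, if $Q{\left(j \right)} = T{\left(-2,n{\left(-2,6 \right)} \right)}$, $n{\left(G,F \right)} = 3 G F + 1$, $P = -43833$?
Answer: $- \frac{37493}{3823} - \frac{37493 \sqrt{38255}}{19115} \approx -393.44$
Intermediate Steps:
$n{\left(G,F \right)} = 1 + 3 F G$ ($n{\left(G,F \right)} = 3 F G + 1 = 1 + 3 F G$)
$Q{\left(j \right)} = -5$
$\frac{-31153 + P}{Q{\left(-36 \right)} + \sqrt{21898 + 16357}} = \frac{-31153 - 43833}{-5 + \sqrt{21898 + 16357}} = - \frac{74986}{-5 + \sqrt{38255}}$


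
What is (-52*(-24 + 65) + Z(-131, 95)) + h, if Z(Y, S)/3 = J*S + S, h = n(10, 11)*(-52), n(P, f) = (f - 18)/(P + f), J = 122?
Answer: 98821/3 ≈ 32940.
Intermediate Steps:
n(P, f) = (-18 + f)/(P + f)
h = 52/3 (h = ((-18 + 11)/(10 + 11))*(-52) = (-7/21)*(-52) = ((1/21)*(-7))*(-52) = -⅓*(-52) = 52/3 ≈ 17.333)
Z(Y, S) = 369*S (Z(Y, S) = 3*(122*S + S) = 3*(123*S) = 369*S)
(-52*(-24 + 65) + Z(-131, 95)) + h = (-52*(-24 + 65) + 369*95) + 52/3 = (-52*41 + 35055) + 52/3 = (-2132 + 35055) + 52/3 = 32923 + 52/3 = 98821/3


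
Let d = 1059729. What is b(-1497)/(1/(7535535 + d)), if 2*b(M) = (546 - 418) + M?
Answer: -5883458208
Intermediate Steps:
b(M) = 64 + M/2 (b(M) = ((546 - 418) + M)/2 = (128 + M)/2 = 64 + M/2)
b(-1497)/(1/(7535535 + d)) = (64 + (½)*(-1497))/(1/(7535535 + 1059729)) = (64 - 1497/2)/(1/8595264) = -1369/(2*1/8595264) = -1369/2*8595264 = -5883458208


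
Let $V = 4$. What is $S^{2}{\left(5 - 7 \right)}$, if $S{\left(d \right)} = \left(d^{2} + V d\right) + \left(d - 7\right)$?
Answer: $169$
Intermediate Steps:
$S{\left(d \right)} = -7 + d^{2} + 5 d$ ($S{\left(d \right)} = \left(d^{2} + 4 d\right) + \left(d - 7\right) = \left(d^{2} + 4 d\right) + \left(-7 + d\right) = -7 + d^{2} + 5 d$)
$S^{2}{\left(5 - 7 \right)} = \left(-7 + \left(5 - 7\right)^{2} + 5 \left(5 - 7\right)\right)^{2} = \left(-7 + \left(-2\right)^{2} + 5 \left(-2\right)\right)^{2} = \left(-7 + 4 - 10\right)^{2} = \left(-13\right)^{2} = 169$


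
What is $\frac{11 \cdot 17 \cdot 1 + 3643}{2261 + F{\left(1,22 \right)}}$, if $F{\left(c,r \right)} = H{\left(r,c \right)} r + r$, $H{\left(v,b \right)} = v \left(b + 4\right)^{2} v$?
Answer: $\frac{10}{701} \approx 0.014265$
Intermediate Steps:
$H{\left(v,b \right)} = v^{2} \left(4 + b\right)^{2}$ ($H{\left(v,b \right)} = v \left(4 + b\right)^{2} v = v^{2} \left(4 + b\right)^{2}$)
$F{\left(c,r \right)} = r + r^{3} \left(4 + c\right)^{2}$ ($F{\left(c,r \right)} = r^{2} \left(4 + c\right)^{2} r + r = r^{3} \left(4 + c\right)^{2} + r = r + r^{3} \left(4 + c\right)^{2}$)
$\frac{11 \cdot 17 \cdot 1 + 3643}{2261 + F{\left(1,22 \right)}} = \frac{11 \cdot 17 \cdot 1 + 3643}{2261 + \left(22 + 22^{3} \left(4 + 1\right)^{2}\right)} = \frac{187 \cdot 1 + 3643}{2261 + \left(22 + 10648 \cdot 5^{2}\right)} = \frac{187 + 3643}{2261 + \left(22 + 10648 \cdot 25\right)} = \frac{3830}{2261 + \left(22 + 266200\right)} = \frac{3830}{2261 + 266222} = \frac{3830}{268483} = 3830 \cdot \frac{1}{268483} = \frac{10}{701}$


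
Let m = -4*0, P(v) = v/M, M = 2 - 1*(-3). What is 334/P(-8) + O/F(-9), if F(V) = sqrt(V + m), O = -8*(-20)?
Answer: -835/4 - 160*I/3 ≈ -208.75 - 53.333*I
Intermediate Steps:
M = 5 (M = 2 + 3 = 5)
O = 160
P(v) = v/5
m = 0
F(V) = sqrt(V) (F(V) = sqrt(V + 0) = sqrt(V))
334/P(-8) + O/F(-9) = 334/(((1/5)*(-8))) + 160/(sqrt(-9)) = 334/(-8/5) + 160/((3*I)) = 334*(-5/8) + 160*(-I/3) = -835/4 - 160*I/3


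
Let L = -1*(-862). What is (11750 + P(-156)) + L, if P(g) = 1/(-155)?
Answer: 1954859/155 ≈ 12612.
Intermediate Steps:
P(g) = -1/155
L = 862
(11750 + P(-156)) + L = (11750 - 1/155) + 862 = 1821249/155 + 862 = 1954859/155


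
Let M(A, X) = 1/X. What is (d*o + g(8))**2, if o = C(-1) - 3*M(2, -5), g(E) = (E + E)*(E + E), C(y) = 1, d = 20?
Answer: 82944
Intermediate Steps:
g(E) = 4*E**2 (g(E) = (2*E)*(2*E) = 4*E**2)
o = 8/5 (o = 1 - 3/(-5) = 1 - 3*(-1/5) = 1 + 3/5 = 8/5 ≈ 1.6000)
(d*o + g(8))**2 = (20*(8/5) + 4*8**2)**2 = (32 + 4*64)**2 = (32 + 256)**2 = 288**2 = 82944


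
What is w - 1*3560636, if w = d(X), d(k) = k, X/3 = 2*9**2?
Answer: -3560150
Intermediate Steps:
X = 486 (X = 3*(2*9**2) = 3*(2*81) = 3*162 = 486)
w = 486
w - 1*3560636 = 486 - 1*3560636 = 486 - 3560636 = -3560150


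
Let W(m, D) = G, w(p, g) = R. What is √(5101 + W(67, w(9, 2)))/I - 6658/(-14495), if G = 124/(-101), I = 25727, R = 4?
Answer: 6658/14495 + √52022777/2598427 ≈ 0.46211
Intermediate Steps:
w(p, g) = 4
G = -124/101 (G = 124*(-1/101) = -124/101 ≈ -1.2277)
W(m, D) = -124/101
√(5101 + W(67, w(9, 2)))/I - 6658/(-14495) = √(5101 - 124/101)/25727 - 6658/(-14495) = √(515077/101)*(1/25727) - 6658*(-1/14495) = (√52022777/101)*(1/25727) + 6658/14495 = √52022777/2598427 + 6658/14495 = 6658/14495 + √52022777/2598427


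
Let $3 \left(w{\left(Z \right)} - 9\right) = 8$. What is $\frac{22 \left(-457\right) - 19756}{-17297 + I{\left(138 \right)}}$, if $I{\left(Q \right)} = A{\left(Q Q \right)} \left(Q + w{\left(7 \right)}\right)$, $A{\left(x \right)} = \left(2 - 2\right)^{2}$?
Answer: $\frac{29810}{17297} \approx 1.7234$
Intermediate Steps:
$A{\left(x \right)} = 0$ ($A{\left(x \right)} = 0^{2} = 0$)
$w{\left(Z \right)} = \frac{35}{3}$ ($w{\left(Z \right)} = 9 + \frac{1}{3} \cdot 8 = 9 + \frac{8}{3} = \frac{35}{3}$)
$I{\left(Q \right)} = 0$ ($I{\left(Q \right)} = 0 \left(Q + \frac{35}{3}\right) = 0 \left(\frac{35}{3} + Q\right) = 0$)
$\frac{22 \left(-457\right) - 19756}{-17297 + I{\left(138 \right)}} = \frac{22 \left(-457\right) - 19756}{-17297 + 0} = \frac{-10054 - 19756}{-17297} = \left(-29810\right) \left(- \frac{1}{17297}\right) = \frac{29810}{17297}$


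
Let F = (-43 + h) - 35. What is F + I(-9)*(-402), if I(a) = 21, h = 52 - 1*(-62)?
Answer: -8406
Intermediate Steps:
h = 114 (h = 52 + 62 = 114)
F = 36 (F = (-43 + 114) - 35 = 71 - 35 = 36)
F + I(-9)*(-402) = 36 + 21*(-402) = 36 - 8442 = -8406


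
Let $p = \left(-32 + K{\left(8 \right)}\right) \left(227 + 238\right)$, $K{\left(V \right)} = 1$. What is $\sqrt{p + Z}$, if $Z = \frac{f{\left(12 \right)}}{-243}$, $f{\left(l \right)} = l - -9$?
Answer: $\frac{i \sqrt{1167622}}{9} \approx 120.06 i$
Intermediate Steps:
$f{\left(l \right)} = 9 + l$ ($f{\left(l \right)} = l + 9 = 9 + l$)
$p = -14415$ ($p = \left(-32 + 1\right) \left(227 + 238\right) = \left(-31\right) 465 = -14415$)
$Z = - \frac{7}{81}$ ($Z = \frac{9 + 12}{-243} = 21 \left(- \frac{1}{243}\right) = - \frac{7}{81} \approx -0.08642$)
$\sqrt{p + Z} = \sqrt{-14415 - \frac{7}{81}} = \sqrt{- \frac{1167622}{81}} = \frac{i \sqrt{1167622}}{9}$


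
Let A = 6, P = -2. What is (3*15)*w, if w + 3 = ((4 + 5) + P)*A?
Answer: 1755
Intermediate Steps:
w = 39 (w = -3 + ((4 + 5) - 2)*6 = -3 + (9 - 2)*6 = -3 + 7*6 = -3 + 42 = 39)
(3*15)*w = (3*15)*39 = 45*39 = 1755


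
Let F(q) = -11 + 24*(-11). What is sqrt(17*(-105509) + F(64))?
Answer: 2*I*sqrt(448482) ≈ 1339.4*I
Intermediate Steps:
F(q) = -275 (F(q) = -11 - 264 = -275)
sqrt(17*(-105509) + F(64)) = sqrt(17*(-105509) - 275) = sqrt(-1793653 - 275) = sqrt(-1793928) = 2*I*sqrt(448482)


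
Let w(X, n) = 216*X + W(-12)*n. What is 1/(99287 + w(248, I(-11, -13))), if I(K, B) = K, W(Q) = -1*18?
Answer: 1/153053 ≈ 6.5337e-6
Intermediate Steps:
W(Q) = -18
w(X, n) = -18*n + 216*X (w(X, n) = 216*X - 18*n = -18*n + 216*X)
1/(99287 + w(248, I(-11, -13))) = 1/(99287 + (-18*(-11) + 216*248)) = 1/(99287 + (198 + 53568)) = 1/(99287 + 53766) = 1/153053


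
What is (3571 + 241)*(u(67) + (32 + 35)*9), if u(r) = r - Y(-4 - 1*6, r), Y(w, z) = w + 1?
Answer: 2588348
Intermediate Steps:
Y(w, z) = 1 + w
u(r) = 9 + r (u(r) = r - (1 + (-4 - 1*6)) = r - (1 + (-4 - 6)) = r - (1 - 10) = r - 1*(-9) = r + 9 = 9 + r)
(3571 + 241)*(u(67) + (32 + 35)*9) = (3571 + 241)*((9 + 67) + (32 + 35)*9) = 3812*(76 + 67*9) = 3812*(76 + 603) = 3812*679 = 2588348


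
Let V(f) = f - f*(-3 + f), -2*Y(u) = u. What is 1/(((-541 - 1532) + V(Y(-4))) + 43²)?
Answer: -1/220 ≈ -0.0045455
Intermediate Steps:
Y(u) = -u/2
V(f) = f - f*(-3 + f)
1/(((-541 - 1532) + V(Y(-4))) + 43²) = 1/(((-541 - 1532) + (-½*(-4))*(4 - (-1)*(-4)/2)) + 43²) = 1/((-2073 + 2*(4 - 1*2)) + 1849) = 1/((-2073 + 2*(4 - 2)) + 1849) = 1/((-2073 + 2*2) + 1849) = 1/((-2073 + 4) + 1849) = 1/(-2069 + 1849) = 1/(-220) = -1/220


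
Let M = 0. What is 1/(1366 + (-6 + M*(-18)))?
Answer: 1/1360 ≈ 0.00073529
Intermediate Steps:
1/(1366 + (-6 + M*(-18))) = 1/(1366 + (-6 + 0*(-18))) = 1/(1366 + (-6 + 0)) = 1/(1366 - 6) = 1/1360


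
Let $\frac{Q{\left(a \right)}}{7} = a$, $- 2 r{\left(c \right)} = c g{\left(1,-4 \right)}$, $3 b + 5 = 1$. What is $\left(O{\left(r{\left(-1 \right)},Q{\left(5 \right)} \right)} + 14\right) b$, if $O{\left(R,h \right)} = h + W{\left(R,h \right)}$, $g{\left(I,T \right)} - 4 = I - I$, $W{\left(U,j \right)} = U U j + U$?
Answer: $- \frac{764}{3} \approx -254.67$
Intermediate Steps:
$W{\left(U,j \right)} = U + j U^{2}$ ($W{\left(U,j \right)} = U^{2} j + U = j U^{2} + U = U + j U^{2}$)
$g{\left(I,T \right)} = 4$ ($g{\left(I,T \right)} = 4 + \left(I - I\right) = 4 + 0 = 4$)
$b = - \frac{4}{3}$ ($b = - \frac{5}{3} + \frac{1}{3} \cdot 1 = - \frac{5}{3} + \frac{1}{3} = - \frac{4}{3} \approx -1.3333$)
$r{\left(c \right)} = - 2 c$ ($r{\left(c \right)} = - \frac{c 4}{2} = - \frac{4 c}{2} = - 2 c$)
$Q{\left(a \right)} = 7 a$
$O{\left(R,h \right)} = h + R \left(1 + R h\right)$
$\left(O{\left(r{\left(-1 \right)},Q{\left(5 \right)} \right)} + 14\right) b = \left(\left(7 \cdot 5 + \left(-2\right) \left(-1\right) \left(1 + \left(-2\right) \left(-1\right) 7 \cdot 5\right)\right) + 14\right) \left(- \frac{4}{3}\right) = \left(\left(35 + 2 \left(1 + 2 \cdot 35\right)\right) + 14\right) \left(- \frac{4}{3}\right) = \left(\left(35 + 2 \left(1 + 70\right)\right) + 14\right) \left(- \frac{4}{3}\right) = \left(\left(35 + 2 \cdot 71\right) + 14\right) \left(- \frac{4}{3}\right) = \left(\left(35 + 142\right) + 14\right) \left(- \frac{4}{3}\right) = \left(177 + 14\right) \left(- \frac{4}{3}\right) = 191 \left(- \frac{4}{3}\right) = - \frac{764}{3}$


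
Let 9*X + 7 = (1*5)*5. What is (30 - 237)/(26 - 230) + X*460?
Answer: 62629/68 ≈ 921.01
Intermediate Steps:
X = 2 (X = -7/9 + ((1*5)*5)/9 = -7/9 + (5*5)/9 = -7/9 + (⅑)*25 = -7/9 + 25/9 = 2)
(30 - 237)/(26 - 230) + X*460 = (30 - 237)/(26 - 230) + 2*460 = -207/(-204) + 920 = -207*(-1/204) + 920 = 69/68 + 920 = 62629/68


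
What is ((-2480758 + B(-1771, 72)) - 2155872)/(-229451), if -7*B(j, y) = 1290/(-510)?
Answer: 551758927/27304669 ≈ 20.207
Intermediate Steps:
B(j, y) = 43/119 (B(j, y) = -1290/(7*(-510)) = -1290*(-1)/(7*510) = -⅐*(-43/17) = 43/119)
((-2480758 + B(-1771, 72)) - 2155872)/(-229451) = ((-2480758 + 43/119) - 2155872)/(-229451) = (-295210159/119 - 2155872)*(-1/229451) = -551758927/119*(-1/229451) = 551758927/27304669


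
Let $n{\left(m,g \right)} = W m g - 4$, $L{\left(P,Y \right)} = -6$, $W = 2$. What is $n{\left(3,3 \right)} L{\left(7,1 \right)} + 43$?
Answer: $-41$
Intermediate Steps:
$n{\left(m,g \right)} = -4 + 2 g m$ ($n{\left(m,g \right)} = 2 m g - 4 = 2 g m - 4 = -4 + 2 g m$)
$n{\left(3,3 \right)} L{\left(7,1 \right)} + 43 = \left(-4 + 2 \cdot 3 \cdot 3\right) \left(-6\right) + 43 = \left(-4 + 18\right) \left(-6\right) + 43 = 14 \left(-6\right) + 43 = -84 + 43 = -41$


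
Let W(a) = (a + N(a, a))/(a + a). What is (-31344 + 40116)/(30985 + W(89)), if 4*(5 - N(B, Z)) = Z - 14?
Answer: 6245664/22061621 ≈ 0.28310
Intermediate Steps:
N(B, Z) = 17/2 - Z/4 (N(B, Z) = 5 - (Z - 14)/4 = 5 - (-14 + Z)/4 = 5 + (7/2 - Z/4) = 17/2 - Z/4)
W(a) = (17/2 + 3*a/4)/(2*a) (W(a) = (a + (17/2 - a/4))/(a + a) = (17/2 + 3*a/4)/((2*a)) = (17/2 + 3*a/4)*(1/(2*a)) = (17/2 + 3*a/4)/(2*a))
(-31344 + 40116)/(30985 + W(89)) = (-31344 + 40116)/(30985 + (⅛)*(34 + 3*89)/89) = 8772/(30985 + (⅛)*(1/89)*(34 + 267)) = 8772/(30985 + (⅛)*(1/89)*301) = 8772/(30985 + 301/712) = 8772/(22061621/712) = 8772*(712/22061621) = 6245664/22061621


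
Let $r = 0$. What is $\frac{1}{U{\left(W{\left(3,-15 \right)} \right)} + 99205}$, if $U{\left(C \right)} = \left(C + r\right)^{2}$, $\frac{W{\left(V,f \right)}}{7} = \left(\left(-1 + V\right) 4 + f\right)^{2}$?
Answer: $\frac{1}{216854} \approx 4.6114 \cdot 10^{-6}$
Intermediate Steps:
$W{\left(V,f \right)} = 7 \left(-4 + f + 4 V\right)^{2}$ ($W{\left(V,f \right)} = 7 \left(\left(-1 + V\right) 4 + f\right)^{2} = 7 \left(\left(-4 + 4 V\right) + f\right)^{2} = 7 \left(-4 + f + 4 V\right)^{2}$)
$U{\left(C \right)} = C^{2}$ ($U{\left(C \right)} = \left(C + 0\right)^{2} = C^{2}$)
$\frac{1}{U{\left(W{\left(3,-15 \right)} \right)} + 99205} = \frac{1}{\left(7 \left(-4 - 15 + 4 \cdot 3\right)^{2}\right)^{2} + 99205} = \frac{1}{\left(7 \left(-4 - 15 + 12\right)^{2}\right)^{2} + 99205} = \frac{1}{\left(7 \left(-7\right)^{2}\right)^{2} + 99205} = \frac{1}{\left(7 \cdot 49\right)^{2} + 99205} = \frac{1}{343^{2} + 99205} = \frac{1}{117649 + 99205} = \frac{1}{216854}$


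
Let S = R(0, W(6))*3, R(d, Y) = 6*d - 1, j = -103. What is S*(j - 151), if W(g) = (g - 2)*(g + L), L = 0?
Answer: 762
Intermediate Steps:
W(g) = g*(-2 + g) (W(g) = (g - 2)*(g + 0) = (-2 + g)*g = g*(-2 + g))
R(d, Y) = -1 + 6*d
S = -3 (S = (-1 + 6*0)*3 = (-1 + 0)*3 = -1*3 = -3)
S*(j - 151) = -3*(-103 - 151) = -3*(-254) = 762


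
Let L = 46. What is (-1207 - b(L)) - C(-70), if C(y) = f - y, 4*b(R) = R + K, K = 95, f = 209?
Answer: -6085/4 ≈ -1521.3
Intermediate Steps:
b(R) = 95/4 + R/4 (b(R) = (R + 95)/4 = (95 + R)/4 = 95/4 + R/4)
C(y) = 209 - y
(-1207 - b(L)) - C(-70) = (-1207 - (95/4 + (¼)*46)) - (209 - 1*(-70)) = (-1207 - (95/4 + 23/2)) - (209 + 70) = (-1207 - 1*141/4) - 1*279 = (-1207 - 141/4) - 279 = -4969/4 - 279 = -6085/4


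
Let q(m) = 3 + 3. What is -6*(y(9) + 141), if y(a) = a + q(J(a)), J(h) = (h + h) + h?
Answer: -936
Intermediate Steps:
J(h) = 3*h (J(h) = 2*h + h = 3*h)
q(m) = 6
y(a) = 6 + a (y(a) = a + 6 = 6 + a)
-6*(y(9) + 141) = -6*((6 + 9) + 141) = -6*(15 + 141) = -6*156 = -936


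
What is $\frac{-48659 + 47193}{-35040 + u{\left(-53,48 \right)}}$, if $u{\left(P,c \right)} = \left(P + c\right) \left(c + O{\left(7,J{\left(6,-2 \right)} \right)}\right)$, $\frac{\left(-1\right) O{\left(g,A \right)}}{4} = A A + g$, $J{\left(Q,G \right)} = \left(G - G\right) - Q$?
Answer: $\frac{733}{17210} \approx 0.042592$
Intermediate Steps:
$J{\left(Q,G \right)} = - Q$ ($J{\left(Q,G \right)} = 0 - Q = - Q$)
$O{\left(g,A \right)} = - 4 g - 4 A^{2}$ ($O{\left(g,A \right)} = - 4 \left(A A + g\right) = - 4 \left(A^{2} + g\right) = - 4 \left(g + A^{2}\right) = - 4 g - 4 A^{2}$)
$u{\left(P,c \right)} = \left(-172 + c\right) \left(P + c\right)$ ($u{\left(P,c \right)} = \left(P + c\right) \left(c - \left(28 + 4 \left(\left(-1\right) 6\right)^{2}\right)\right) = \left(P + c\right) \left(c - \left(28 + 4 \left(-6\right)^{2}\right)\right) = \left(P + c\right) \left(c - 172\right) = \left(P + c\right) \left(-172 + c\right) = \left(-172 + c\right) \left(P + c\right)$)
$\frac{-48659 + 47193}{-35040 + u{\left(-53,48 \right)}} = \frac{-48659 + 47193}{-35040 - \left(1684 - 2304\right)} = - \frac{1466}{-35040 + \left(2304 + 9116 - 8256 - 2544\right)} = - \frac{1466}{-35040 + 620} = - \frac{1466}{-34420} = \left(-1466\right) \left(- \frac{1}{34420}\right) = \frac{733}{17210}$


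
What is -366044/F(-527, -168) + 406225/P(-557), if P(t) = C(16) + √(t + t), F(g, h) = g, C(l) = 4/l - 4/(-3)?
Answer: 6333048664/4984087 - 58496400*I*√1114/160777 ≈ 1270.7 - 12144.0*I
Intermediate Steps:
C(l) = 4/3 + 4/l (C(l) = 4/l - 4*(-⅓) = 4/l + 4/3 = 4/3 + 4/l)
P(t) = 19/12 + √2*√t (P(t) = (4/3 + 4/16) + √(t + t) = (4/3 + 4*(1/16)) + √(2*t) = (4/3 + ¼) + √2*√t = 19/12 + √2*√t)
-366044/F(-527, -168) + 406225/P(-557) = -366044/(-527) + 406225/(19/12 + √2*√(-557)) = -366044*(-1/527) + 406225/(19/12 + √2*(I*√557)) = 21532/31 + 406225/(19/12 + I*√1114)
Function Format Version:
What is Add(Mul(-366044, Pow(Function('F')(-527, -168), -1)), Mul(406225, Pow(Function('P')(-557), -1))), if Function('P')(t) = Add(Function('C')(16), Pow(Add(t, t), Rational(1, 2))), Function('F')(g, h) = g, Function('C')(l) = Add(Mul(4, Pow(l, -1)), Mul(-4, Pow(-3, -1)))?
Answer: Add(Rational(6333048664, 4984087), Mul(Rational(-58496400, 160777), I, Pow(1114, Rational(1, 2)))) ≈ Add(1270.7, Mul(-12144., I))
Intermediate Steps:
Function('C')(l) = Add(Rational(4, 3), Mul(4, Pow(l, -1))) (Function('C')(l) = Add(Mul(4, Pow(l, -1)), Mul(-4, Rational(-1, 3))) = Add(Mul(4, Pow(l, -1)), Rational(4, 3)) = Add(Rational(4, 3), Mul(4, Pow(l, -1))))
Function('P')(t) = Add(Rational(19, 12), Mul(Pow(2, Rational(1, 2)), Pow(t, Rational(1, 2)))) (Function('P')(t) = Add(Add(Rational(4, 3), Mul(4, Pow(16, -1))), Pow(Add(t, t), Rational(1, 2))) = Add(Add(Rational(4, 3), Mul(4, Rational(1, 16))), Pow(Mul(2, t), Rational(1, 2))) = Add(Add(Rational(4, 3), Rational(1, 4)), Mul(Pow(2, Rational(1, 2)), Pow(t, Rational(1, 2)))) = Add(Rational(19, 12), Mul(Pow(2, Rational(1, 2)), Pow(t, Rational(1, 2)))))
Add(Mul(-366044, Pow(Function('F')(-527, -168), -1)), Mul(406225, Pow(Function('P')(-557), -1))) = Add(Mul(-366044, Pow(-527, -1)), Mul(406225, Pow(Add(Rational(19, 12), Mul(Pow(2, Rational(1, 2)), Pow(-557, Rational(1, 2)))), -1))) = Add(Mul(-366044, Rational(-1, 527)), Mul(406225, Pow(Add(Rational(19, 12), Mul(Pow(2, Rational(1, 2)), Mul(I, Pow(557, Rational(1, 2))))), -1))) = Add(Rational(21532, 31), Mul(406225, Pow(Add(Rational(19, 12), Mul(I, Pow(1114, Rational(1, 2)))), -1)))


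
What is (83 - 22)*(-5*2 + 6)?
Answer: -244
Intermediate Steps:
(83 - 22)*(-5*2 + 6) = 61*(-10 + 6) = 61*(-4) = -244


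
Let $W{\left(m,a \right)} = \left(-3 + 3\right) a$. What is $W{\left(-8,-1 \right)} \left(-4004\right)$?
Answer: $0$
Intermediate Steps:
$W{\left(m,a \right)} = 0$ ($W{\left(m,a \right)} = 0 a = 0$)
$W{\left(-8,-1 \right)} \left(-4004\right) = 0 \left(-4004\right) = 0$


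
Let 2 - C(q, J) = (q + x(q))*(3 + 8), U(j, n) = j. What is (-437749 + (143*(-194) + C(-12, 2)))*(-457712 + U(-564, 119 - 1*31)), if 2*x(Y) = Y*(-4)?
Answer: 213382929396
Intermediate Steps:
x(Y) = -2*Y (x(Y) = (Y*(-4))/2 = (-4*Y)/2 = -2*Y)
C(q, J) = 2 + 11*q (C(q, J) = 2 - (q - 2*q)*(3 + 8) = 2 - (-q)*11 = 2 - (-11)*q = 2 + 11*q)
(-437749 + (143*(-194) + C(-12, 2)))*(-457712 + U(-564, 119 - 1*31)) = (-437749 + (143*(-194) + (2 + 11*(-12))))*(-457712 - 564) = (-437749 + (-27742 + (2 - 132)))*(-458276) = (-437749 + (-27742 - 130))*(-458276) = (-437749 - 27872)*(-458276) = -465621*(-458276) = 213382929396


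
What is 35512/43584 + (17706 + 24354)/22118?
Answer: 163662341/60249432 ≈ 2.7164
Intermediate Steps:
35512/43584 + (17706 + 24354)/22118 = 35512*(1/43584) + 42060*(1/22118) = 4439/5448 + 21030/11059 = 163662341/60249432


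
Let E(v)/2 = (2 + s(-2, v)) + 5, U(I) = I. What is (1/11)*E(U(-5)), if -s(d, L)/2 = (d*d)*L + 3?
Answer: 82/11 ≈ 7.4545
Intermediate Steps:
s(d, L) = -6 - 2*L*d² (s(d, L) = -2*((d*d)*L + 3) = -2*(d²*L + 3) = -2*(L*d² + 3) = -2*(3 + L*d²) = -6 - 2*L*d²)
E(v) = 2 - 16*v (E(v) = 2*((2 + (-6 - 2*v*(-2)²)) + 5) = 2*((2 + (-6 - 2*v*4)) + 5) = 2*((2 + (-6 - 8*v)) + 5) = 2*((-4 - 8*v) + 5) = 2*(1 - 8*v) = 2 - 16*v)
(1/11)*E(U(-5)) = (1/11)*(2 - 16*(-5)) = ((1/11)*1)*(2 + 80) = (1/11)*82 = 82/11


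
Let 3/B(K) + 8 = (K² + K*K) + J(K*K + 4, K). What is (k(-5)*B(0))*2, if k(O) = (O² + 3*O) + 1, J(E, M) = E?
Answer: -33/2 ≈ -16.500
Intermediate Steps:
k(O) = 1 + O² + 3*O
B(K) = 3/(-4 + 3*K²) (B(K) = 3/(-8 + ((K² + K*K) + (K*K + 4))) = 3/(-8 + ((K² + K²) + (K² + 4))) = 3/(-8 + (2*K² + (4 + K²))) = 3/(-8 + (4 + 3*K²)) = 3/(-4 + 3*K²))
(k(-5)*B(0))*2 = ((1 + (-5)² + 3*(-5))*(3/(-4 + 3*0²)))*2 = ((1 + 25 - 15)*(3/(-4 + 3*0)))*2 = (11*(3/(-4 + 0)))*2 = (11*(3/(-4)))*2 = (11*(3*(-¼)))*2 = (11*(-¾))*2 = -33/4*2 = -33/2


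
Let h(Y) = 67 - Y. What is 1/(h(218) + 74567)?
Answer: 1/74416 ≈ 1.3438e-5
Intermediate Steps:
1/(h(218) + 74567) = 1/((67 - 1*218) + 74567) = 1/((67 - 218) + 74567) = 1/(-151 + 74567) = 1/74416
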